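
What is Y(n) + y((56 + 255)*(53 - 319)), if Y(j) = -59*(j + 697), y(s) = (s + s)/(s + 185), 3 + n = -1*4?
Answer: -3360078658/82541 ≈ -40708.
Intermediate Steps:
n = -7 (n = -3 - 1*4 = -3 - 4 = -7)
y(s) = 2*s/(185 + s) (y(s) = (2*s)/(185 + s) = 2*s/(185 + s))
Y(j) = -41123 - 59*j (Y(j) = -59*(697 + j) = -41123 - 59*j)
Y(n) + y((56 + 255)*(53 - 319)) = (-41123 - 59*(-7)) + 2*((56 + 255)*(53 - 319))/(185 + (56 + 255)*(53 - 319)) = (-41123 + 413) + 2*(311*(-266))/(185 + 311*(-266)) = -40710 + 2*(-82726)/(185 - 82726) = -40710 + 2*(-82726)/(-82541) = -40710 + 2*(-82726)*(-1/82541) = -40710 + 165452/82541 = -3360078658/82541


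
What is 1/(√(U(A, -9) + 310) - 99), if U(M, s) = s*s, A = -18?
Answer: -99/9410 - √391/9410 ≈ -0.012622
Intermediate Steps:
U(M, s) = s²
1/(√(U(A, -9) + 310) - 99) = 1/(√((-9)² + 310) - 99) = 1/(√(81 + 310) - 99) = 1/(√391 - 99) = 1/(-99 + √391)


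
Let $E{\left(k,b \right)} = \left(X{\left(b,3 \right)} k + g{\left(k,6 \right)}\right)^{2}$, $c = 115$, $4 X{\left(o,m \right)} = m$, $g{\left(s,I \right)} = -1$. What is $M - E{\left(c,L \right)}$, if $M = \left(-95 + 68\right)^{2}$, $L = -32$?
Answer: $- \frac{104617}{16} \approx -6538.6$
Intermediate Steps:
$X{\left(o,m \right)} = \frac{m}{4}$
$E{\left(k,b \right)} = \left(-1 + \frac{3 k}{4}\right)^{2}$ ($E{\left(k,b \right)} = \left(\frac{1}{4} \cdot 3 k - 1\right)^{2} = \left(\frac{3 k}{4} - 1\right)^{2} = \left(-1 + \frac{3 k}{4}\right)^{2}$)
$M = 729$ ($M = \left(-27\right)^{2} = 729$)
$M - E{\left(c,L \right)} = 729 - \frac{\left(-4 + 3 \cdot 115\right)^{2}}{16} = 729 - \frac{\left(-4 + 345\right)^{2}}{16} = 729 - \frac{341^{2}}{16} = 729 - \frac{1}{16} \cdot 116281 = 729 - \frac{116281}{16} = - \frac{104617}{16}$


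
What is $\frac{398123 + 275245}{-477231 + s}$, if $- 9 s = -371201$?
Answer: $- \frac{3030156}{1961939} \approx -1.5445$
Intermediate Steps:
$s = \frac{371201}{9}$ ($s = \left(- \frac{1}{9}\right) \left(-371201\right) = \frac{371201}{9} \approx 41245.0$)
$\frac{398123 + 275245}{-477231 + s} = \frac{398123 + 275245}{-477231 + \frac{371201}{9}} = \frac{673368}{- \frac{3923878}{9}} = 673368 \left(- \frac{9}{3923878}\right) = - \frac{3030156}{1961939}$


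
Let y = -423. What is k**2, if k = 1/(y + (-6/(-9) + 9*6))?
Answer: 9/1221025 ≈ 7.3709e-6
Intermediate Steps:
k = -3/1105 (k = 1/(-423 + (-6/(-9) + 9*6)) = 1/(-423 + (-6*(-1/9) + 54)) = 1/(-423 + (2/3 + 54)) = 1/(-423 + 164/3) = 1/(-1105/3) = -3/1105 ≈ -0.0027149)
k**2 = (-3/1105)**2 = 9/1221025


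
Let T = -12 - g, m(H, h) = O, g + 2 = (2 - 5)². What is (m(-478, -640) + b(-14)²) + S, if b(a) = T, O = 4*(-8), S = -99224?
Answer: -98895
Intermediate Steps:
g = 7 (g = -2 + (2 - 5)² = -2 + (-3)² = -2 + 9 = 7)
O = -32
m(H, h) = -32
T = -19 (T = -12 - 1*7 = -12 - 7 = -19)
b(a) = -19
(m(-478, -640) + b(-14)²) + S = (-32 + (-19)²) - 99224 = (-32 + 361) - 99224 = 329 - 99224 = -98895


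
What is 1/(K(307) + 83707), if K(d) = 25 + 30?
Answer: 1/83762 ≈ 1.1939e-5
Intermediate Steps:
K(d) = 55
1/(K(307) + 83707) = 1/(55 + 83707) = 1/83762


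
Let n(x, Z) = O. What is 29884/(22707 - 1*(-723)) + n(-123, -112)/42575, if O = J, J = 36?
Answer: 127315478/99753225 ≈ 1.2763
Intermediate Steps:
O = 36
n(x, Z) = 36
29884/(22707 - 1*(-723)) + n(-123, -112)/42575 = 29884/(22707 - 1*(-723)) + 36/42575 = 29884/(22707 + 723) + 36*(1/42575) = 29884/23430 + 36/42575 = 29884*(1/23430) + 36/42575 = 14942/11715 + 36/42575 = 127315478/99753225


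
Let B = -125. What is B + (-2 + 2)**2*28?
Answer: -125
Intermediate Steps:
B + (-2 + 2)**2*28 = -125 + (-2 + 2)**2*28 = -125 + 0**2*28 = -125 + 0*28 = -125 + 0 = -125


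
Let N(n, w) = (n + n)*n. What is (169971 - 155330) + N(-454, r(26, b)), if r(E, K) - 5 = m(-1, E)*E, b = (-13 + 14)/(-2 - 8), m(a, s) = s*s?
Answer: 426873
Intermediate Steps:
m(a, s) = s²
b = -⅒ (b = 1/(-10) = 1*(-⅒) = -⅒ ≈ -0.10000)
r(E, K) = 5 + E³ (r(E, K) = 5 + E²*E = 5 + E³)
N(n, w) = 2*n² (N(n, w) = (2*n)*n = 2*n²)
(169971 - 155330) + N(-454, r(26, b)) = (169971 - 155330) + 2*(-454)² = 14641 + 2*206116 = 14641 + 412232 = 426873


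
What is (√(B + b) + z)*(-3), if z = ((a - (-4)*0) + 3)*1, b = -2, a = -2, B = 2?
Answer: -3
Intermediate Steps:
z = 1 (z = ((-2 - (-4)*0) + 3)*1 = ((-2 - 1*0) + 3)*1 = ((-2 + 0) + 3)*1 = (-2 + 3)*1 = 1*1 = 1)
(√(B + b) + z)*(-3) = (√(2 - 2) + 1)*(-3) = (√0 + 1)*(-3) = (0 + 1)*(-3) = 1*(-3) = -3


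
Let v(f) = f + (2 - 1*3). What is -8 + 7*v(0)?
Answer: -15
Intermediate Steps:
v(f) = -1 + f (v(f) = f + (2 - 3) = f - 1 = -1 + f)
-8 + 7*v(0) = -8 + 7*(-1 + 0) = -8 + 7*(-1) = -8 - 7 = -15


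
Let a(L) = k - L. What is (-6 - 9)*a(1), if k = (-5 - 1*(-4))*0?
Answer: 15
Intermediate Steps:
k = 0 (k = (-5 + 4)*0 = -1*0 = 0)
a(L) = -L (a(L) = 0 - L = -L)
(-6 - 9)*a(1) = (-6 - 9)*(-1*1) = -15*(-1) = 15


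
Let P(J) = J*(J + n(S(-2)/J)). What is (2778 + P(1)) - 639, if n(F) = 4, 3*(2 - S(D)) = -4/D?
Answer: 2144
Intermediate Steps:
S(D) = 2 + 4/(3*D) (S(D) = 2 - (-4)/(3*D) = 2 + 4/(3*D))
P(J) = J*(4 + J) (P(J) = J*(J + 4) = J*(4 + J))
(2778 + P(1)) - 639 = (2778 + 1*(4 + 1)) - 639 = (2778 + 1*5) - 639 = (2778 + 5) - 639 = 2783 - 639 = 2144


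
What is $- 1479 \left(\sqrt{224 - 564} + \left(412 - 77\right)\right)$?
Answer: $-495465 - 2958 i \sqrt{85} \approx -4.9547 \cdot 10^{5} - 27271.0 i$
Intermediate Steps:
$- 1479 \left(\sqrt{224 - 564} + \left(412 - 77\right)\right) = - 1479 \left(\sqrt{-340} + 335\right) = - 1479 \left(2 i \sqrt{85} + 335\right) = - 1479 \left(335 + 2 i \sqrt{85}\right) = -495465 - 2958 i \sqrt{85}$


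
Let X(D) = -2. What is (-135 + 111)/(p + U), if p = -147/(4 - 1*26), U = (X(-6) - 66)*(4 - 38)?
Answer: -528/51011 ≈ -0.010351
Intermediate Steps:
U = 2312 (U = (-2 - 66)*(4 - 38) = -68*(-34) = 2312)
p = 147/22 (p = -147/(4 - 26) = -147/(-22) = -147*(-1/22) = 147/22 ≈ 6.6818)
(-135 + 111)/(p + U) = (-135 + 111)/(147/22 + 2312) = -24/51011/22 = -24*22/51011 = -528/51011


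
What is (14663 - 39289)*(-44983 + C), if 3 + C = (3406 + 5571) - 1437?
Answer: 922145196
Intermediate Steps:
C = 7537 (C = -3 + ((3406 + 5571) - 1437) = -3 + (8977 - 1437) = -3 + 7540 = 7537)
(14663 - 39289)*(-44983 + C) = (14663 - 39289)*(-44983 + 7537) = -24626*(-37446) = 922145196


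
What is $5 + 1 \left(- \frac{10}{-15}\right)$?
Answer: $\frac{17}{3} \approx 5.6667$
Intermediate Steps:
$5 + 1 \left(- \frac{10}{-15}\right) = 5 + 1 \left(\left(-10\right) \left(- \frac{1}{15}\right)\right) = 5 + 1 \cdot \frac{2}{3} = 5 + \frac{2}{3} = \frac{17}{3}$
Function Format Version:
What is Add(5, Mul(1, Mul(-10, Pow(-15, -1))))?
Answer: Rational(17, 3) ≈ 5.6667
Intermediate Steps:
Add(5, Mul(1, Mul(-10, Pow(-15, -1)))) = Add(5, Mul(1, Mul(-10, Rational(-1, 15)))) = Add(5, Mul(1, Rational(2, 3))) = Add(5, Rational(2, 3)) = Rational(17, 3)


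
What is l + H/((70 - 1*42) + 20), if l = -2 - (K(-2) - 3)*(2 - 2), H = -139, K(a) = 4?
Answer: -235/48 ≈ -4.8958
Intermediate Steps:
l = -2 (l = -2 - (4 - 3)*(2 - 2) = -2 - 0 = -2 - 1*0 = -2 + 0 = -2)
l + H/((70 - 1*42) + 20) = -2 - 139/((70 - 1*42) + 20) = -2 - 139/((70 - 42) + 20) = -2 - 139/(28 + 20) = -2 - 139/48 = -235/48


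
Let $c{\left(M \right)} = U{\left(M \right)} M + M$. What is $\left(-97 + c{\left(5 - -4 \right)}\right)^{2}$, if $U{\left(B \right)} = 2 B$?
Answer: $5476$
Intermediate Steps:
$c{\left(M \right)} = M + 2 M^{2}$ ($c{\left(M \right)} = 2 M M + M = 2 M^{2} + M = M + 2 M^{2}$)
$\left(-97 + c{\left(5 - -4 \right)}\right)^{2} = \left(-97 + \left(5 - -4\right) \left(1 + 2 \left(5 - -4\right)\right)\right)^{2} = \left(-97 + \left(5 + 4\right) \left(1 + 2 \left(5 + 4\right)\right)\right)^{2} = \left(-97 + 9 \left(1 + 2 \cdot 9\right)\right)^{2} = \left(-97 + 9 \left(1 + 18\right)\right)^{2} = \left(-97 + 9 \cdot 19\right)^{2} = \left(-97 + 171\right)^{2} = 74^{2} = 5476$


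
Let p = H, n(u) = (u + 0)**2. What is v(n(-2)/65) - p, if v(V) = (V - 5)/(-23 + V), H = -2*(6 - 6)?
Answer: 107/497 ≈ 0.21529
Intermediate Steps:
n(u) = u**2
H = 0 (H = -2*0 = 0)
v(V) = (-5 + V)/(-23 + V)
p = 0
v(n(-2)/65) - p = (-5 + (-2)**2/65)/(-23 + (-2)**2/65) - 1*0 = (-5 + 4*(1/65))/(-23 + 4*(1/65)) + 0 = (-5 + 4/65)/(-23 + 4/65) + 0 = -321/65/(-1491/65) + 0 = -65/1491*(-321/65) + 0 = 107/497 + 0 = 107/497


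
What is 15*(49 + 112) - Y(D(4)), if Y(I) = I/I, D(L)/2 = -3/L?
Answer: 2414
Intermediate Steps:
D(L) = -6/L (D(L) = 2*(-3/L) = -6/L)
Y(I) = 1
15*(49 + 112) - Y(D(4)) = 15*(49 + 112) - 1*1 = 15*161 - 1 = 2415 - 1 = 2414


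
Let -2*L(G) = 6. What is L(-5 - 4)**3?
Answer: -27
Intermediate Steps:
L(G) = -3 (L(G) = -1/2*6 = -3)
L(-5 - 4)**3 = (-3)**3 = -27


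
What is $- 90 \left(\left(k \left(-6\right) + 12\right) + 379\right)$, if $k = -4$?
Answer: $-37350$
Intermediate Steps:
$- 90 \left(\left(k \left(-6\right) + 12\right) + 379\right) = - 90 \left(\left(\left(-4\right) \left(-6\right) + 12\right) + 379\right) = - 90 \left(\left(24 + 12\right) + 379\right) = - 90 \left(36 + 379\right) = \left(-90\right) 415 = -37350$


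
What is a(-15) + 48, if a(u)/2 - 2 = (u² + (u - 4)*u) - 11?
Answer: 1050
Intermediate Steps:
a(u) = -18 + 2*u² + 2*u*(-4 + u) (a(u) = 4 + 2*((u² + (u - 4)*u) - 11) = 4 + 2*((u² + (-4 + u)*u) - 11) = 4 + 2*((u² + u*(-4 + u)) - 11) = 4 + 2*(-11 + u² + u*(-4 + u)) = 4 + (-22 + 2*u² + 2*u*(-4 + u)) = -18 + 2*u² + 2*u*(-4 + u))
a(-15) + 48 = (-18 - 8*(-15) + 4*(-15)²) + 48 = (-18 + 120 + 4*225) + 48 = (-18 + 120 + 900) + 48 = 1002 + 48 = 1050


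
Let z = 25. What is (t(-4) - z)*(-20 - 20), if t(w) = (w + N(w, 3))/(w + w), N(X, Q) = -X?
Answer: 1000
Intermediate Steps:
t(w) = 0 (t(w) = (w - w)/(w + w) = 0/((2*w)) = 0*(1/(2*w)) = 0)
(t(-4) - z)*(-20 - 20) = (0 - 1*25)*(-20 - 20) = (0 - 25)*(-40) = -25*(-40) = 1000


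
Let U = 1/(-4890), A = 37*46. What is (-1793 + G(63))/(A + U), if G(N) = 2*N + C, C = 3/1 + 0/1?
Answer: -8136960/8322779 ≈ -0.97767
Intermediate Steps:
C = 3 (C = 3*1 + 0*1 = 3 + 0 = 3)
G(N) = 3 + 2*N (G(N) = 2*N + 3 = 3 + 2*N)
A = 1702
U = -1/4890 ≈ -0.00020450
(-1793 + G(63))/(A + U) = (-1793 + (3 + 2*63))/(1702 - 1/4890) = (-1793 + (3 + 126))/(8322779/4890) = (-1793 + 129)*(4890/8322779) = -1664*4890/8322779 = -8136960/8322779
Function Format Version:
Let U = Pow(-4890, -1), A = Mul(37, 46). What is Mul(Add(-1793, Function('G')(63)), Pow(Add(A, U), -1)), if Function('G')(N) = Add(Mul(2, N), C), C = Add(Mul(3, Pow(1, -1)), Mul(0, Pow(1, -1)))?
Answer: Rational(-8136960, 8322779) ≈ -0.97767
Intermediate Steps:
C = 3 (C = Add(Mul(3, 1), Mul(0, 1)) = Add(3, 0) = 3)
Function('G')(N) = Add(3, Mul(2, N)) (Function('G')(N) = Add(Mul(2, N), 3) = Add(3, Mul(2, N)))
A = 1702
U = Rational(-1, 4890) ≈ -0.00020450
Mul(Add(-1793, Function('G')(63)), Pow(Add(A, U), -1)) = Mul(Add(-1793, Add(3, Mul(2, 63))), Pow(Add(1702, Rational(-1, 4890)), -1)) = Mul(Add(-1793, Add(3, 126)), Pow(Rational(8322779, 4890), -1)) = Mul(Add(-1793, 129), Rational(4890, 8322779)) = Mul(-1664, Rational(4890, 8322779)) = Rational(-8136960, 8322779)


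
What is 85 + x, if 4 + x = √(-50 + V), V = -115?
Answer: 81 + I*√165 ≈ 81.0 + 12.845*I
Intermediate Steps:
x = -4 + I*√165 (x = -4 + √(-50 - 115) = -4 + √(-165) = -4 + I*√165 ≈ -4.0 + 12.845*I)
85 + x = 85 + (-4 + I*√165) = 81 + I*√165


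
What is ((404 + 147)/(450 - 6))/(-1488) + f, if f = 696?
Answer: 459827161/660672 ≈ 696.00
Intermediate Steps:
((404 + 147)/(450 - 6))/(-1488) + f = ((404 + 147)/(450 - 6))/(-1488) + 696 = -551/(1488*444) + 696 = -1/1488*551/444 + 696 = -551/660672 + 696 = 459827161/660672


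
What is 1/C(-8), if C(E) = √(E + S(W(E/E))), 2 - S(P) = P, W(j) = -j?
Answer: -I*√5/5 ≈ -0.44721*I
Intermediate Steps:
S(P) = 2 - P
C(E) = √(3 + E) (C(E) = √(E + (2 - (-1)*E/E)) = √(E + (2 - (-1))) = √(E + (2 - 1*(-1))) = √(E + (2 + 1)) = √(E + 3) = √(3 + E))
1/C(-8) = 1/(√(3 - 8)) = 1/(√(-5)) = 1/(I*√5) = -I*√5/5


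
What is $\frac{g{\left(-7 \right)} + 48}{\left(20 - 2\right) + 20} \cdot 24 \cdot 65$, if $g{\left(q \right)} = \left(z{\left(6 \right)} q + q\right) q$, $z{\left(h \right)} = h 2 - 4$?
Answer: $\frac{381420}{19} \approx 20075.0$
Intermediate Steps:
$z{\left(h \right)} = -4 + 2 h$ ($z{\left(h \right)} = 2 h - 4 = -4 + 2 h$)
$g{\left(q \right)} = 9 q^{2}$ ($g{\left(q \right)} = \left(\left(-4 + 2 \cdot 6\right) q + q\right) q = \left(\left(-4 + 12\right) q + q\right) q = \left(8 q + q\right) q = 9 q q = 9 q^{2}$)
$\frac{g{\left(-7 \right)} + 48}{\left(20 - 2\right) + 20} \cdot 24 \cdot 65 = \frac{9 \left(-7\right)^{2} + 48}{\left(20 - 2\right) + 20} \cdot 24 \cdot 65 = \frac{9 \cdot 49 + 48}{\left(20 - 2\right) + 20} \cdot 24 \cdot 65 = \frac{441 + 48}{18 + 20} \cdot 24 \cdot 65 = \frac{489}{38} \cdot 24 \cdot 65 = \frac{5868}{19} \cdot 65 = \frac{381420}{19}$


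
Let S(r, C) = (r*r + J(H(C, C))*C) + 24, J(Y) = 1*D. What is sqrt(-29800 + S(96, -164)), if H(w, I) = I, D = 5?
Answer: 2*I*sqrt(5345) ≈ 146.22*I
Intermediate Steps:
J(Y) = 5 (J(Y) = 1*5 = 5)
S(r, C) = 24 + r**2 + 5*C (S(r, C) = (r*r + 5*C) + 24 = (r**2 + 5*C) + 24 = 24 + r**2 + 5*C)
sqrt(-29800 + S(96, -164)) = sqrt(-29800 + (24 + 96**2 + 5*(-164))) = sqrt(-29800 + (24 + 9216 - 820)) = sqrt(-29800 + 8420) = sqrt(-21380) = 2*I*sqrt(5345)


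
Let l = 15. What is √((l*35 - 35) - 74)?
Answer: 4*√26 ≈ 20.396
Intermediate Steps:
√((l*35 - 35) - 74) = √((15*35 - 35) - 74) = √((525 - 35) - 74) = √(490 - 74) = √416 = 4*√26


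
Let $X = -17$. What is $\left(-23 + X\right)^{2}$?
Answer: $1600$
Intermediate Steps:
$\left(-23 + X\right)^{2} = \left(-23 - 17\right)^{2} = \left(-40\right)^{2} = 1600$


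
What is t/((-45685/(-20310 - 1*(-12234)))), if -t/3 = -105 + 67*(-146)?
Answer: 239542236/45685 ≈ 5243.3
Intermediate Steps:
t = 29661 (t = -3*(-105 + 67*(-146)) = -3*(-105 - 9782) = -3*(-9887) = 29661)
t/((-45685/(-20310 - 1*(-12234)))) = 29661/((-45685/(-20310 - 1*(-12234)))) = 29661/((-45685/(-20310 + 12234))) = 29661/((-45685/(-8076))) = 29661/((-45685*(-1/8076))) = 29661/(45685/8076) = 29661*(8076/45685) = 239542236/45685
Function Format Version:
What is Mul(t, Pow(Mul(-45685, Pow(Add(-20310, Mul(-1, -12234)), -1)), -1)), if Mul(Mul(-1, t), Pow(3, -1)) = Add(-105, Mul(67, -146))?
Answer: Rational(239542236, 45685) ≈ 5243.3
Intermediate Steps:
t = 29661 (t = Mul(-3, Add(-105, Mul(67, -146))) = Mul(-3, Add(-105, -9782)) = Mul(-3, -9887) = 29661)
Mul(t, Pow(Mul(-45685, Pow(Add(-20310, Mul(-1, -12234)), -1)), -1)) = Mul(29661, Pow(Mul(-45685, Pow(Add(-20310, Mul(-1, -12234)), -1)), -1)) = Mul(29661, Pow(Mul(-45685, Pow(Add(-20310, 12234), -1)), -1)) = Mul(29661, Pow(Mul(-45685, Pow(-8076, -1)), -1)) = Mul(29661, Pow(Mul(-45685, Rational(-1, 8076)), -1)) = Mul(29661, Pow(Rational(45685, 8076), -1)) = Mul(29661, Rational(8076, 45685)) = Rational(239542236, 45685)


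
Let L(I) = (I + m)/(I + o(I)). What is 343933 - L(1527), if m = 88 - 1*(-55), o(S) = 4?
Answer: 526559753/1531 ≈ 3.4393e+5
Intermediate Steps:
m = 143 (m = 88 + 55 = 143)
L(I) = (143 + I)/(4 + I) (L(I) = (I + 143)/(I + 4) = (143 + I)/(4 + I))
343933 - L(1527) = 343933 - (143 + 1527)/(4 + 1527) = 343933 - 1670/1531 = 526559753/1531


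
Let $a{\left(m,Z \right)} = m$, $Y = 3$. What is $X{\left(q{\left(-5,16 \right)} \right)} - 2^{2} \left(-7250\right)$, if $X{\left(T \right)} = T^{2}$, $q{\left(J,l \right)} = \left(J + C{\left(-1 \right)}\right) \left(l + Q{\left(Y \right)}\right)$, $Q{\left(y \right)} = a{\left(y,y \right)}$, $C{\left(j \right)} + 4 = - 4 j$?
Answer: $38025$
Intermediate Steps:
$C{\left(j \right)} = -4 - 4 j$
$Q{\left(y \right)} = y$
$q{\left(J,l \right)} = J \left(3 + l\right)$ ($q{\left(J,l \right)} = \left(J - 0\right) \left(l + 3\right) = \left(J + \left(-4 + 4\right)\right) \left(3 + l\right) = \left(J + 0\right) \left(3 + l\right) = J \left(3 + l\right)$)
$X{\left(q{\left(-5,16 \right)} \right)} - 2^{2} \left(-7250\right) = \left(- 5 \left(3 + 16\right)\right)^{2} - 2^{2} \left(-7250\right) = \left(\left(-5\right) 19\right)^{2} - 4 \left(-7250\right) = \left(-95\right)^{2} - -29000 = 9025 + 29000 = 38025$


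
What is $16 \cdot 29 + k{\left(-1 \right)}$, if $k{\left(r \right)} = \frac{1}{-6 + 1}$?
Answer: $\frac{2319}{5} \approx 463.8$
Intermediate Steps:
$k{\left(r \right)} = - \frac{1}{5}$ ($k{\left(r \right)} = \frac{1}{-5} = - \frac{1}{5}$)
$16 \cdot 29 + k{\left(-1 \right)} = 16 \cdot 29 - \frac{1}{5} = 464 - \frac{1}{5} = \frac{2319}{5}$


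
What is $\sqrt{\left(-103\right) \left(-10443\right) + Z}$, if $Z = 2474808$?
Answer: $3 \sqrt{394493} \approx 1884.3$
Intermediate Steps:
$\sqrt{\left(-103\right) \left(-10443\right) + Z} = \sqrt{\left(-103\right) \left(-10443\right) + 2474808} = \sqrt{1075629 + 2474808} = \sqrt{3550437} = 3 \sqrt{394493}$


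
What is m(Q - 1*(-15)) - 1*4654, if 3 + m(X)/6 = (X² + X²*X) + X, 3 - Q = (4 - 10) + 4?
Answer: 45848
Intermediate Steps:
Q = 5 (Q = 3 - ((4 - 10) + 4) = 3 - (-6 + 4) = 3 - 1*(-2) = 3 + 2 = 5)
m(X) = -18 + 6*X + 6*X² + 6*X³ (m(X) = -18 + 6*((X² + X²*X) + X) = -18 + 6*((X² + X³) + X) = -18 + 6*(X + X² + X³) = -18 + (6*X + 6*X² + 6*X³) = -18 + 6*X + 6*X² + 6*X³)
m(Q - 1*(-15)) - 1*4654 = (-18 + 6*(5 - 1*(-15)) + 6*(5 - 1*(-15))² + 6*(5 - 1*(-15))³) - 1*4654 = (-18 + 6*(5 + 15) + 6*(5 + 15)² + 6*(5 + 15)³) - 4654 = (-18 + 6*20 + 6*20² + 6*20³) - 4654 = (-18 + 120 + 6*400 + 6*8000) - 4654 = (-18 + 120 + 2400 + 48000) - 4654 = 50502 - 4654 = 45848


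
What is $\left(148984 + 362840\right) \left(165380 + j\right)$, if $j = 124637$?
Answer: $148437661008$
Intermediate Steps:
$\left(148984 + 362840\right) \left(165380 + j\right) = \left(148984 + 362840\right) \left(165380 + 124637\right) = 511824 \cdot 290017 = 148437661008$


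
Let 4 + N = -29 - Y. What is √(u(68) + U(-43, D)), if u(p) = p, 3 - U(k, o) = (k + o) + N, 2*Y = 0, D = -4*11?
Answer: √191 ≈ 13.820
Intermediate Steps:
D = -44
Y = 0 (Y = (½)*0 = 0)
N = -33 (N = -4 + (-29 - 1*0) = -4 + (-29 + 0) = -4 - 29 = -33)
U(k, o) = 36 - k - o (U(k, o) = 3 - ((k + o) - 33) = 3 - (-33 + k + o) = 3 + (33 - k - o) = 36 - k - o)
√(u(68) + U(-43, D)) = √(68 + (36 - 1*(-43) - 1*(-44))) = √(68 + (36 + 43 + 44)) = √(68 + 123) = √191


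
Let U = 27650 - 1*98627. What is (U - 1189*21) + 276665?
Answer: 180719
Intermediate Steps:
U = -70977 (U = 27650 - 98627 = -70977)
(U - 1189*21) + 276665 = (-70977 - 1189*21) + 276665 = (-70977 - 24969) + 276665 = -95946 + 276665 = 180719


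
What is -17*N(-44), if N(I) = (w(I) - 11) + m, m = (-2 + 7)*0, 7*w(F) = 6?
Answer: 1207/7 ≈ 172.43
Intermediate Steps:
w(F) = 6/7 (w(F) = (1/7)*6 = 6/7)
m = 0 (m = 5*0 = 0)
N(I) = -71/7 (N(I) = (6/7 - 11) + 0 = -71/7 + 0 = -71/7)
-17*N(-44) = -17*(-71/7) = 1207/7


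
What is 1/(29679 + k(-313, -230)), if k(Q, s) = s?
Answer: 1/29449 ≈ 3.3957e-5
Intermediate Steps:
1/(29679 + k(-313, -230)) = 1/(29679 - 230) = 1/29449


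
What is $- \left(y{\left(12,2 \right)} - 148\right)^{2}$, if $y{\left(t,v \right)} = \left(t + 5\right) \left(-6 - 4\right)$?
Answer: $-101124$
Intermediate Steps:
$y{\left(t,v \right)} = -50 - 10 t$ ($y{\left(t,v \right)} = \left(5 + t\right) \left(-10\right) = -50 - 10 t$)
$- \left(y{\left(12,2 \right)} - 148\right)^{2} = - \left(\left(-50 - 120\right) - 148\right)^{2} = - \left(-170 - 148\right)^{2} = - \left(-318\right)^{2} = \left(-1\right) 101124 = -101124$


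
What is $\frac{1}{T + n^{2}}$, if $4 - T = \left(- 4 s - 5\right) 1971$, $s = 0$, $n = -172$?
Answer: $\frac{1}{39443} \approx 2.5353 \cdot 10^{-5}$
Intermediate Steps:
$T = 9859$ ($T = 4 - \left(\left(-4\right) 0 - 5\right) 1971 = 4 - \left(0 - 5\right) 1971 = 4 - \left(-5\right) 1971 = 4 - -9855 = 4 + 9855 = 9859$)
$\frac{1}{T + n^{2}} = \frac{1}{9859 + \left(-172\right)^{2}} = \frac{1}{9859 + 29584} = \frac{1}{39443}$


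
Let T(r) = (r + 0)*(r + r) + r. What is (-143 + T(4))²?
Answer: 11449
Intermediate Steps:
T(r) = r + 2*r² (T(r) = r*(2*r) + r = 2*r² + r = r + 2*r²)
(-143 + T(4))² = (-143 + 4*(1 + 2*4))² = (-143 + 4*(1 + 8))² = (-143 + 4*9)² = (-143 + 36)² = (-107)² = 11449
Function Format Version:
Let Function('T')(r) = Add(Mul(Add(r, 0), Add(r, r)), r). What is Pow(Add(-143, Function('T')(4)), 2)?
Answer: 11449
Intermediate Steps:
Function('T')(r) = Add(r, Mul(2, Pow(r, 2))) (Function('T')(r) = Add(Mul(r, Mul(2, r)), r) = Add(Mul(2, Pow(r, 2)), r) = Add(r, Mul(2, Pow(r, 2))))
Pow(Add(-143, Function('T')(4)), 2) = Pow(Add(-143, Mul(4, Add(1, Mul(2, 4)))), 2) = Pow(Add(-143, Mul(4, Add(1, 8))), 2) = Pow(Add(-143, Mul(4, 9)), 2) = Pow(Add(-143, 36), 2) = Pow(-107, 2) = 11449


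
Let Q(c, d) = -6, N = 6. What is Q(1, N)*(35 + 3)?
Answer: -228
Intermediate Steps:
Q(1, N)*(35 + 3) = -6*(35 + 3) = -6*38 = -228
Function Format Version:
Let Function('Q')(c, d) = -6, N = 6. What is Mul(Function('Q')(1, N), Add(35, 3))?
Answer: -228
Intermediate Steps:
Mul(Function('Q')(1, N), Add(35, 3)) = Mul(-6, Add(35, 3)) = Mul(-6, 38) = -228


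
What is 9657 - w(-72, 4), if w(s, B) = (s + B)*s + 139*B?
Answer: 4205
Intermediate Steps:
w(s, B) = 139*B + s*(B + s) (w(s, B) = (B + s)*s + 139*B = s*(B + s) + 139*B = 139*B + s*(B + s))
9657 - w(-72, 4) = 9657 - ((-72)² + 139*4 + 4*(-72)) = 9657 - (5184 + 556 - 288) = 9657 - 1*5452 = 9657 - 5452 = 4205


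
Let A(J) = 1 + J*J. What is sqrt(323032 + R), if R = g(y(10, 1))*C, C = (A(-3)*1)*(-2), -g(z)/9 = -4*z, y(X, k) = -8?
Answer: 2*sqrt(82198) ≈ 573.40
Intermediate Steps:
A(J) = 1 + J**2
g(z) = 36*z (g(z) = -(-36)*z = 36*z)
C = -20 (C = ((1 + (-3)**2)*1)*(-2) = ((1 + 9)*1)*(-2) = (10*1)*(-2) = 10*(-2) = -20)
R = 5760 (R = (36*(-8))*(-20) = -288*(-20) = 5760)
sqrt(323032 + R) = sqrt(323032 + 5760) = sqrt(328792) = 2*sqrt(82198)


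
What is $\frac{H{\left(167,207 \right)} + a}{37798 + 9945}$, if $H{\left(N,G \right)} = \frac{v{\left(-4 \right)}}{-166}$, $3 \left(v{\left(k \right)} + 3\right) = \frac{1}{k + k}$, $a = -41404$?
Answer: $- \frac{164953463}{190208112} \approx -0.86723$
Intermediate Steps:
$v{\left(k \right)} = -3 + \frac{1}{6 k}$ ($v{\left(k \right)} = -3 + \frac{1}{3 \left(k + k\right)} = -3 + \frac{1}{3 \cdot 2 k} = -3 + \frac{\frac{1}{2} \frac{1}{k}}{3} = -3 + \frac{1}{6 k}$)
$H{\left(N,G \right)} = \frac{73}{3984}$ ($H{\left(N,G \right)} = \frac{-3 + \frac{1}{6 \left(-4\right)}}{-166} = \left(-3 + \frac{1}{6} \left(- \frac{1}{4}\right)\right) \left(- \frac{1}{166}\right) = \left(-3 - \frac{1}{24}\right) \left(- \frac{1}{166}\right) = \left(- \frac{73}{24}\right) \left(- \frac{1}{166}\right) = \frac{73}{3984}$)
$\frac{H{\left(167,207 \right)} + a}{37798 + 9945} = \frac{\frac{73}{3984} - 41404}{37798 + 9945} = - \frac{164953463}{3984 \cdot 47743} = \left(- \frac{164953463}{3984}\right) \frac{1}{47743} = - \frac{164953463}{190208112}$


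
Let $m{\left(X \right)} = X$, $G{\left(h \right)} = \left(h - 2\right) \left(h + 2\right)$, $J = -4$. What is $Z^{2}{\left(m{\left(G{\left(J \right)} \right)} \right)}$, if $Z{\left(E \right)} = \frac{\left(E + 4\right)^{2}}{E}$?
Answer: $\frac{4096}{9} \approx 455.11$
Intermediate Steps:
$G{\left(h \right)} = \left(-2 + h\right) \left(2 + h\right)$
$Z{\left(E \right)} = \frac{\left(4 + E\right)^{2}}{E}$
$Z^{2}{\left(m{\left(G{\left(J \right)} \right)} \right)} = \left(\frac{\left(4 - \left(4 - \left(-4\right)^{2}\right)\right)^{2}}{-4 + \left(-4\right)^{2}}\right)^{2} = \left(\frac{\left(4 + \left(-4 + 16\right)\right)^{2}}{-4 + 16}\right)^{2} = \left(\frac{\left(4 + 12\right)^{2}}{12}\right)^{2} = \left(\frac{16^{2}}{12}\right)^{2} = \left(\frac{1}{12} \cdot 256\right)^{2} = \left(\frac{64}{3}\right)^{2} = \frac{4096}{9}$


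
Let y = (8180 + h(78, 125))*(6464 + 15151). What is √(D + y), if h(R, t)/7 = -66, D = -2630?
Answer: 2*√41705485 ≈ 12916.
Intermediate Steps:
h(R, t) = -462 (h(R, t) = 7*(-66) = -462)
y = 166824570 (y = (8180 - 462)*(6464 + 15151) = 7718*21615 = 166824570)
√(D + y) = √(-2630 + 166824570) = √166821940 = 2*√41705485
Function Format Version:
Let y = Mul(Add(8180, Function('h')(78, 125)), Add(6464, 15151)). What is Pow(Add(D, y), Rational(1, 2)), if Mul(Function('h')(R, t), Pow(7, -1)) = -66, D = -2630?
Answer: Mul(2, Pow(41705485, Rational(1, 2))) ≈ 12916.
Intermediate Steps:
Function('h')(R, t) = -462 (Function('h')(R, t) = Mul(7, -66) = -462)
y = 166824570 (y = Mul(Add(8180, -462), Add(6464, 15151)) = Mul(7718, 21615) = 166824570)
Pow(Add(D, y), Rational(1, 2)) = Pow(Add(-2630, 166824570), Rational(1, 2)) = Pow(166821940, Rational(1, 2)) = Mul(2, Pow(41705485, Rational(1, 2)))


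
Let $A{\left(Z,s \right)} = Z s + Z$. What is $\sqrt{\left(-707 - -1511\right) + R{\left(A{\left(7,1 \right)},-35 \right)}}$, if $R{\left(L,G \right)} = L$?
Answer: $\sqrt{818} \approx 28.601$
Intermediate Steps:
$A{\left(Z,s \right)} = Z + Z s$
$\sqrt{\left(-707 - -1511\right) + R{\left(A{\left(7,1 \right)},-35 \right)}} = \sqrt{\left(-707 - -1511\right) + 7 \left(1 + 1\right)} = \sqrt{\left(-707 + 1511\right) + 7 \cdot 2} = \sqrt{804 + 14} = \sqrt{818}$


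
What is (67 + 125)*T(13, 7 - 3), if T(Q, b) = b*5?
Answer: 3840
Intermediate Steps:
T(Q, b) = 5*b
(67 + 125)*T(13, 7 - 3) = (67 + 125)*(5*(7 - 3)) = 192*(5*4) = 192*20 = 3840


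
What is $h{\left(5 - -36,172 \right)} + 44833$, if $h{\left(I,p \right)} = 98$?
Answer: $44931$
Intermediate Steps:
$h{\left(5 - -36,172 \right)} + 44833 = 98 + 44833 = 44931$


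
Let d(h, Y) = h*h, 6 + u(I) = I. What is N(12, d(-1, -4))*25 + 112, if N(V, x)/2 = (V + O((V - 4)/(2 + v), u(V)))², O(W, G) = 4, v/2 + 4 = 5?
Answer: 12912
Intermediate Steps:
v = 2 (v = -8 + 2*5 = -8 + 10 = 2)
u(I) = -6 + I
d(h, Y) = h²
N(V, x) = 2*(4 + V)² (N(V, x) = 2*(V + 4)² = 2*(4 + V)²)
N(12, d(-1, -4))*25 + 112 = (2*(4 + 12)²)*25 + 112 = (2*16²)*25 + 112 = (2*256)*25 + 112 = 512*25 + 112 = 12800 + 112 = 12912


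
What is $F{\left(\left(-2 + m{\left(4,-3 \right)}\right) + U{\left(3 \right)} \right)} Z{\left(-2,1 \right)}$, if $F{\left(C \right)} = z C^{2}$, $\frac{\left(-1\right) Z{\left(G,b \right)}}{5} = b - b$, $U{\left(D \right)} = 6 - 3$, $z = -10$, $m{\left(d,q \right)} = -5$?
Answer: $0$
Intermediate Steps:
$U{\left(D \right)} = 3$
$Z{\left(G,b \right)} = 0$ ($Z{\left(G,b \right)} = - 5 \left(b - b\right) = \left(-5\right) 0 = 0$)
$F{\left(C \right)} = - 10 C^{2}$
$F{\left(\left(-2 + m{\left(4,-3 \right)}\right) + U{\left(3 \right)} \right)} Z{\left(-2,1 \right)} = - 10 \left(\left(-2 - 5\right) + 3\right)^{2} \cdot 0 = - 10 \left(-7 + 3\right)^{2} \cdot 0 = - 10 \left(-4\right)^{2} \cdot 0 = \left(-10\right) 16 \cdot 0 = \left(-160\right) 0 = 0$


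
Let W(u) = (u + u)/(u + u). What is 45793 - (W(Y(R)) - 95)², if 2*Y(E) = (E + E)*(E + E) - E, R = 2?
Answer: 36957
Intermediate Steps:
Y(E) = 2*E² - E/2 (Y(E) = ((E + E)*(E + E) - E)/2 = ((2*E)*(2*E) - E)/2 = (4*E² - E)/2 = (-E + 4*E²)/2 = 2*E² - E/2)
W(u) = 1 (W(u) = (2*u)/((2*u)) = (2*u)*(1/(2*u)) = 1)
45793 - (W(Y(R)) - 95)² = 45793 - (1 - 95)² = 45793 - 1*(-94)² = 45793 - 1*8836 = 45793 - 8836 = 36957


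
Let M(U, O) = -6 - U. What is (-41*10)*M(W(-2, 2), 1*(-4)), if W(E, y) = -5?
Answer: 410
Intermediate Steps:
(-41*10)*M(W(-2, 2), 1*(-4)) = (-41*10)*(-6 - 1*(-5)) = -410*(-6 + 5) = -410*(-1) = 410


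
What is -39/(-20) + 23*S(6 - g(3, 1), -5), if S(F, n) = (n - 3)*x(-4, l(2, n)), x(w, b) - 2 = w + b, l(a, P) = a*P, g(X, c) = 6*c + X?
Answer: 44199/20 ≈ 2209.9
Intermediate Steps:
g(X, c) = X + 6*c
l(a, P) = P*a
x(w, b) = 2 + b + w (x(w, b) = 2 + (w + b) = 2 + (b + w) = 2 + b + w)
S(F, n) = (-3 + n)*(-2 + 2*n) (S(F, n) = (n - 3)*(2 + n*2 - 4) = (-3 + n)*(2 + 2*n - 4) = (-3 + n)*(-2 + 2*n))
-39/(-20) + 23*S(6 - g(3, 1), -5) = -39/(-20) + 23*(2*(-1 - 5)*(-3 - 5)) = -39*(-1/20) + 23*(2*(-6)*(-8)) = 39/20 + 23*96 = 39/20 + 2208 = 44199/20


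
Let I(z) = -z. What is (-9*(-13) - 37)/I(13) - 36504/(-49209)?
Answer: -1154056/213239 ≈ -5.4120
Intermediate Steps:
(-9*(-13) - 37)/I(13) - 36504/(-49209) = (-9*(-13) - 37)/((-1*13)) - 36504/(-49209) = (117 - 37)/(-13) - 36504*(-1/49209) = 80*(-1/13) + 12168/16403 = -80/13 + 12168/16403 = -1154056/213239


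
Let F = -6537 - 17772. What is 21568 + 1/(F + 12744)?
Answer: 249433919/11565 ≈ 21568.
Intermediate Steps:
F = -24309
21568 + 1/(F + 12744) = 21568 + 1/(-24309 + 12744) = 21568 + 1/(-11565) = 21568 - 1/11565 = 249433919/11565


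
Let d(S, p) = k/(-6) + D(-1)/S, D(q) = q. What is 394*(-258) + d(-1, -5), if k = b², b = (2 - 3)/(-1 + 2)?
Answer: -609907/6 ≈ -1.0165e+5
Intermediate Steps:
b = -1 (b = -1/1 = -1*1 = -1)
k = 1 (k = (-1)² = 1)
d(S, p) = -⅙ - 1/S (d(S, p) = 1/(-6) - 1/S = 1*(-⅙) - 1/S = -⅙ - 1/S)
394*(-258) + d(-1, -5) = 394*(-258) + (⅙)*(-6 - 1*(-1))/(-1) = -101652 + (⅙)*(-1)*(-6 + 1) = -101652 + (⅙)*(-1)*(-5) = -101652 + ⅚ = -609907/6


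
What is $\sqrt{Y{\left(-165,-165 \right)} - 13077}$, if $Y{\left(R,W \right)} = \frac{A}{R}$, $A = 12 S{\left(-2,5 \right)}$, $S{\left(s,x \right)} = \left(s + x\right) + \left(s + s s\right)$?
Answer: $\frac{i \sqrt{1582361}}{11} \approx 114.36 i$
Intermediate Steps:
$S{\left(s,x \right)} = x + s^{2} + 2 s$ ($S{\left(s,x \right)} = \left(s + x\right) + \left(s + s^{2}\right) = x + s^{2} + 2 s$)
$A = 60$ ($A = 12 \left(5 + \left(-2\right)^{2} + 2 \left(-2\right)\right) = 12 \left(5 + 4 - 4\right) = 12 \cdot 5 = 60$)
$Y{\left(R,W \right)} = \frac{60}{R}$
$\sqrt{Y{\left(-165,-165 \right)} - 13077} = \sqrt{\frac{60}{-165} - 13077} = \sqrt{60 \left(- \frac{1}{165}\right) - 13077} = \sqrt{- \frac{4}{11} - 13077} = \sqrt{- \frac{143851}{11}} = \frac{i \sqrt{1582361}}{11}$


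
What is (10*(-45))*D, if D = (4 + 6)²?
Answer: -45000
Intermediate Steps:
D = 100 (D = 10² = 100)
(10*(-45))*D = (10*(-45))*100 = -450*100 = -45000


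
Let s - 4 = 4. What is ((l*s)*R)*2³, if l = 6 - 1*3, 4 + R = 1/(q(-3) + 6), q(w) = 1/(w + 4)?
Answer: -5184/7 ≈ -740.57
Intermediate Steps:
s = 8 (s = 4 + 4 = 8)
q(w) = 1/(4 + w)
R = -27/7 (R = -4 + 1/(1/(4 - 3) + 6) = -4 + 1/(1/1 + 6) = -4 + 1/(1 + 6) = -4 + 1/7 = -4 + ⅐ = -27/7 ≈ -3.8571)
l = 3 (l = 6 - 3 = 3)
((l*s)*R)*2³ = ((3*8)*(-27/7))*2³ = (24*(-27/7))*8 = -648/7*8 = -5184/7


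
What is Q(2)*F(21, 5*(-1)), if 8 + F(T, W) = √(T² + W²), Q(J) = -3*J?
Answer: 48 - 6*√466 ≈ -81.522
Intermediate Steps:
F(T, W) = -8 + √(T² + W²)
Q(2)*F(21, 5*(-1)) = (-3*2)*(-8 + √(21² + (5*(-1))²)) = -6*(-8 + √(441 + (-5)²)) = -6*(-8 + √(441 + 25)) = -6*(-8 + √466) = 48 - 6*√466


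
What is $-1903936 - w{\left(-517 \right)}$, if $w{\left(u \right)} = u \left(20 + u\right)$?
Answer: $-2160885$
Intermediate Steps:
$-1903936 - w{\left(-517 \right)} = -1903936 - - 517 \left(20 - 517\right) = -1903936 - \left(-517\right) \left(-497\right) = -1903936 - 256949 = -2160885$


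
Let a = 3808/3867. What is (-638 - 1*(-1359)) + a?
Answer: 2791915/3867 ≈ 721.98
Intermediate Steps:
a = 3808/3867 (a = 3808*(1/3867) = 3808/3867 ≈ 0.98474)
(-638 - 1*(-1359)) + a = (-638 - 1*(-1359)) + 3808/3867 = (-638 + 1359) + 3808/3867 = 721 + 3808/3867 = 2791915/3867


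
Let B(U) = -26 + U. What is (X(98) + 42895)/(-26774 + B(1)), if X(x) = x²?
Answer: -52499/26799 ≈ -1.9590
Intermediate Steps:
(X(98) + 42895)/(-26774 + B(1)) = (98² + 42895)/(-26774 + (-26 + 1)) = (9604 + 42895)/(-26774 - 25) = 52499/(-26799) = 52499*(-1/26799) = -52499/26799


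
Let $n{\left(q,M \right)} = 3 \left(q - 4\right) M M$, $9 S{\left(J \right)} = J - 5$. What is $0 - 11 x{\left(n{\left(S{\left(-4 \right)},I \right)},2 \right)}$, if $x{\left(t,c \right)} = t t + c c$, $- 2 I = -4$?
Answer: $-39644$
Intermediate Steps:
$I = 2$ ($I = \left(- \frac{1}{2}\right) \left(-4\right) = 2$)
$S{\left(J \right)} = - \frac{5}{9} + \frac{J}{9}$ ($S{\left(J \right)} = \frac{J - 5}{9} = \frac{-5 + J}{9} = - \frac{5}{9} + \frac{J}{9}$)
$n{\left(q,M \right)} = M^{2} \left(-12 + 3 q\right)$ ($n{\left(q,M \right)} = 3 \left(-4 + q\right) M M = \left(-12 + 3 q\right) M M = M \left(-12 + 3 q\right) M = M^{2} \left(-12 + 3 q\right)$)
$x{\left(t,c \right)} = c^{2} + t^{2}$ ($x{\left(t,c \right)} = t^{2} + c^{2} = c^{2} + t^{2}$)
$0 - 11 x{\left(n{\left(S{\left(-4 \right)},I \right)},2 \right)} = 0 - 11 \left(2^{2} + \left(3 \cdot 2^{2} \left(-4 + \left(- \frac{5}{9} + \frac{1}{9} \left(-4\right)\right)\right)\right)^{2}\right) = 0 - 11 \left(4 + \left(3 \cdot 4 \left(-4 - 1\right)\right)^{2}\right) = 0 - 11 \left(4 + \left(3 \cdot 4 \left(-5\right)\right)^{2}\right) = 0 - 11 \left(4 + \left(-60\right)^{2}\right) = 0 - 11 \left(4 + 3600\right) = 0 - 39644 = -39644$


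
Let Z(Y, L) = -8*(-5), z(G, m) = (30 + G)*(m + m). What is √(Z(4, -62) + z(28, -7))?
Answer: 2*I*√193 ≈ 27.785*I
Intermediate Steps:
z(G, m) = 2*m*(30 + G) (z(G, m) = (30 + G)*(2*m) = 2*m*(30 + G))
Z(Y, L) = 40
√(Z(4, -62) + z(28, -7)) = √(40 + 2*(-7)*(30 + 28)) = √(40 + 2*(-7)*58) = √(40 - 812) = √(-772) = 2*I*√193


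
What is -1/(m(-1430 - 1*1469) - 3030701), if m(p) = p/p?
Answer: 1/3030700 ≈ 3.2996e-7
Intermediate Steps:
m(p) = 1
-1/(m(-1430 - 1*1469) - 3030701) = -1/(1 - 3030701) = -1/(-3030700) = -1*(-1/3030700) = 1/3030700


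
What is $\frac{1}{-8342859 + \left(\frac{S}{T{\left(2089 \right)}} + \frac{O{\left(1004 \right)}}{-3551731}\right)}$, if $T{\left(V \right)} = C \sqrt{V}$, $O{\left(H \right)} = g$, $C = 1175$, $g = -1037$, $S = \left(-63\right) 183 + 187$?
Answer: $- \frac{75883825623574158062289101875}{633088057535910046994947222971839499} + \frac{84057727688119296425 \sqrt{2089}}{1266176115071820093989894445943678998} \approx -1.1986 \cdot 10^{-7}$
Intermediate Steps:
$S = -11342$ ($S = -11529 + 187 = -11342$)
$O{\left(H \right)} = -1037$
$T{\left(V \right)} = 1175 \sqrt{V}$
$\frac{1}{-8342859 + \left(\frac{S}{T{\left(2089 \right)}} + \frac{O{\left(1004 \right)}}{-3551731}\right)} = \frac{1}{-8342859 - \left(- \frac{1037}{3551731} + 11342 \frac{\sqrt{2089}}{2454575}\right)} = \frac{1}{-8342859 + \left(- \frac{11342 \sqrt{2089}}{2454575} + \frac{1037}{3551731}\right)} = \frac{1}{-8342859 + \left(\frac{1037}{3551731} - \frac{11342 \sqrt{2089}}{2454575}\right)} = \frac{1}{- \frac{29631590937892}{3551731} - \frac{11342 \sqrt{2089}}{2454575}}$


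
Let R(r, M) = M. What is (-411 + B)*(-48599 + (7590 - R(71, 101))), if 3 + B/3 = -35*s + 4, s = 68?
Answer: 310298280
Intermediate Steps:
B = -7137 (B = -9 + 3*(-35*68 + 4) = -9 + 3*(-2380 + 4) = -9 + 3*(-2376) = -9 - 7128 = -7137)
(-411 + B)*(-48599 + (7590 - R(71, 101))) = (-411 - 7137)*(-48599 + (7590 - 1*101)) = -7548*(-48599 + (7590 - 101)) = -7548*(-48599 + 7489) = -7548*(-41110) = 310298280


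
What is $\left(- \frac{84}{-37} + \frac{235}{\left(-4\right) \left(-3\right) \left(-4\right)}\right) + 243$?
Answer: $\frac{426905}{1776} \approx 240.37$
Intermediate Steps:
$\left(- \frac{84}{-37} + \frac{235}{\left(-4\right) \left(-3\right) \left(-4\right)}\right) + 243 = \left(\left(-84\right) \left(- \frac{1}{37}\right) + \frac{235}{12 \left(-4\right)}\right) + 243 = \left(\frac{84}{37} + \frac{235}{-48}\right) + 243 = \left(\frac{84}{37} + 235 \left(- \frac{1}{48}\right)\right) + 243 = \left(\frac{84}{37} - \frac{235}{48}\right) + 243 = - \frac{4663}{1776} + 243 = \frac{426905}{1776}$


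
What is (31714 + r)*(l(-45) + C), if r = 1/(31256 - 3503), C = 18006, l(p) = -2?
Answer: 15846376208572/27753 ≈ 5.7098e+8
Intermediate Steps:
r = 1/27753 ≈ 3.6032e-5
(31714 + r)*(l(-45) + C) = (31714 + 1/27753)*(-2 + 18006) = (880158643/27753)*18004 = 15846376208572/27753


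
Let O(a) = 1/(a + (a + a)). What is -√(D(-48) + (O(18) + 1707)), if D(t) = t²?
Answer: -√1299570/18 ≈ -63.333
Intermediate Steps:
O(a) = 1/(3*a) (O(a) = 1/(a + 2*a) = 1/(3*a))
-√(D(-48) + (O(18) + 1707)) = -√((-48)² + ((⅓)/18 + 1707)) = -√(2304 + ((⅓)*(1/18) + 1707)) = -√(2304 + (1/54 + 1707)) = -√(2304 + 92179/54) = -√(216595/54) = -√1299570/18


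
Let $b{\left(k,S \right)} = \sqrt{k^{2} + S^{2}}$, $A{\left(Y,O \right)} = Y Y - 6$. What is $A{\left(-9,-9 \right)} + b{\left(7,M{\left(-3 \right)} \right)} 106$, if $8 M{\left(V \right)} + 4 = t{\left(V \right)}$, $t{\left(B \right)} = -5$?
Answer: $75 + \frac{53 \sqrt{3217}}{4} \approx 826.52$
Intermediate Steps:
$M{\left(V \right)} = - \frac{9}{8}$ ($M{\left(V \right)} = - \frac{1}{2} + \frac{1}{8} \left(-5\right) = - \frac{1}{2} - \frac{5}{8} = - \frac{9}{8}$)
$A{\left(Y,O \right)} = -6 + Y^{2}$ ($A{\left(Y,O \right)} = Y^{2} - 6 = -6 + Y^{2}$)
$b{\left(k,S \right)} = \sqrt{S^{2} + k^{2}}$
$A{\left(-9,-9 \right)} + b{\left(7,M{\left(-3 \right)} \right)} 106 = \left(-6 + \left(-9\right)^{2}\right) + \sqrt{\left(- \frac{9}{8}\right)^{2} + 7^{2}} \cdot 106 = \left(-6 + 81\right) + \sqrt{\frac{81}{64} + 49} \cdot 106 = 75 + \sqrt{\frac{3217}{64}} \cdot 106 = 75 + \frac{\sqrt{3217}}{8} \cdot 106 = 75 + \frac{53 \sqrt{3217}}{4}$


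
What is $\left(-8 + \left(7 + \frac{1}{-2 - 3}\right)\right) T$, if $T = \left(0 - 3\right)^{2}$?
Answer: $- \frac{54}{5} \approx -10.8$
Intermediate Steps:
$T = 9$ ($T = \left(-3\right)^{2} = 9$)
$\left(-8 + \left(7 + \frac{1}{-2 - 3}\right)\right) T = \left(-8 + \left(7 + \frac{1}{-2 - 3}\right)\right) 9 = \left(-8 + \left(7 + \frac{1}{-5}\right)\right) 9 = \left(-8 + \left(7 - \frac{1}{5}\right)\right) 9 = \left(-8 + \frac{34}{5}\right) 9 = \left(- \frac{6}{5}\right) 9 = - \frac{54}{5}$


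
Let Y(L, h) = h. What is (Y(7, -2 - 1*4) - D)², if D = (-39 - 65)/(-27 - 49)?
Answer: 19600/361 ≈ 54.294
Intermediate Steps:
D = 26/19 (D = -104/(-76) = -104*(-1/76) = 26/19 ≈ 1.3684)
(Y(7, -2 - 1*4) - D)² = ((-2 - 1*4) - 1*26/19)² = ((-2 - 4) - 26/19)² = (-6 - 26/19)² = (-140/19)² = 19600/361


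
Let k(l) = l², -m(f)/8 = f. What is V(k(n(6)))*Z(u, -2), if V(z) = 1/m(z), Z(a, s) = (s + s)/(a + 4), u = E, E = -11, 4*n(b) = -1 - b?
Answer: -8/343 ≈ -0.023324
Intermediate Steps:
n(b) = -¼ - b/4 (n(b) = (-1 - b)/4 = -¼ - b/4)
u = -11
Z(a, s) = 2*s/(4 + a) (Z(a, s) = (2*s)/(4 + a) = 2*s/(4 + a))
m(f) = -8*f
V(z) = -1/(8*z) (V(z) = 1/(-8*z) = -1/(8*z))
V(k(n(6)))*Z(u, -2) = (-1/(8*(-¼ - ¼*6)²))*(2*(-2)/(4 - 11)) = (-1/(8*(-¼ - 3/2)²))*(2*(-2)/(-7)) = (-1/(8*((-7/4)²)))*(2*(-2)*(-⅐)) = -1/(8*49/16)*(4/7) = -⅛*16/49*(4/7) = -2/49*4/7 = -8/343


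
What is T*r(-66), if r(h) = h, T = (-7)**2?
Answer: -3234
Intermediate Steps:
T = 49
T*r(-66) = 49*(-66) = -3234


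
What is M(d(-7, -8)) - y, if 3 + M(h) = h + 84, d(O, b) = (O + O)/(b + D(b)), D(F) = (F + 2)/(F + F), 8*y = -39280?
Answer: 304563/61 ≈ 4992.8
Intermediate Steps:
y = -4910 (y = (1/8)*(-39280) = -4910)
D(F) = (2 + F)/(2*F) (D(F) = (2 + F)/((2*F)) = (2 + F)*(1/(2*F)) = (2 + F)/(2*F))
d(O, b) = 2*O/(b + (2 + b)/(2*b)) (d(O, b) = (O + O)/(b + (2 + b)/(2*b)) = (2*O)/(b + (2 + b)/(2*b)) = 2*O/(b + (2 + b)/(2*b)))
M(h) = 81 + h (M(h) = -3 + (h + 84) = -3 + (84 + h) = 81 + h)
M(d(-7, -8)) - y = (81 + 4*(-7)*(-8)/(2 - 8 + 2*(-8)**2)) - 1*(-4910) = (81 + 4*(-7)*(-8)/(2 - 8 + 2*64)) + 4910 = (81 + 4*(-7)*(-8)/(2 - 8 + 128)) + 4910 = (81 + 4*(-7)*(-8)/122) + 4910 = (81 + 4*(-7)*(-8)*(1/122)) + 4910 = (81 + 112/61) + 4910 = 5053/61 + 4910 = 304563/61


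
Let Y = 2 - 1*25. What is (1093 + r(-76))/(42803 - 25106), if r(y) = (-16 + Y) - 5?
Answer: 1049/17697 ≈ 0.059276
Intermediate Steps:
Y = -23 (Y = 2 - 25 = -23)
r(y) = -44 (r(y) = (-16 - 23) - 5 = -39 - 5 = -44)
(1093 + r(-76))/(42803 - 25106) = (1093 - 44)/(42803 - 25106) = 1049/17697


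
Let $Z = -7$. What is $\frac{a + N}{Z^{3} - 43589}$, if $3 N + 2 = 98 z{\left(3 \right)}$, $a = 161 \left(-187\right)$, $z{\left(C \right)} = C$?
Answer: $\frac{90029}{131796} \approx 0.68309$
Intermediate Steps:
$a = -30107$
$N = \frac{292}{3}$ ($N = - \frac{2}{3} + \frac{98 \cdot 3}{3} = - \frac{2}{3} + \frac{1}{3} \cdot 294 = - \frac{2}{3} + 98 = \frac{292}{3} \approx 97.333$)
$\frac{a + N}{Z^{3} - 43589} = \frac{-30107 + \frac{292}{3}}{\left(-7\right)^{3} - 43589} = - \frac{90029}{3 \left(-343 - 43589\right)} = - \frac{90029}{3 \left(-43932\right)} = \left(- \frac{90029}{3}\right) \left(- \frac{1}{43932}\right) = \frac{90029}{131796}$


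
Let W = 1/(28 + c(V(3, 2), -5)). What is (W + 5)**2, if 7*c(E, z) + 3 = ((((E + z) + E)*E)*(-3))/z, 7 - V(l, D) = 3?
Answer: 518400/20449 ≈ 25.351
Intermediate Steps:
V(l, D) = 4 (V(l, D) = 7 - 1*3 = 7 - 3 = 4)
c(E, z) = -3/7 - 3*E*(z + 2*E)/(7*z) (c(E, z) = -3/7 + (((((E + z) + E)*E)*(-3))/z)/7 = -3/7 + ((((z + 2*E)*E)*(-3))/z)/7 = -3/7 + (((E*(z + 2*E))*(-3))/z)/7 = -3/7 + ((-3*E*(z + 2*E))/z)/7 = -3/7 + (-3*E*(z + 2*E)/z)/7 = -3/7 - 3*E*(z + 2*E)/(7*z))
W = 5/143 (W = 1/(28 + (3/7)*(-2*4**2 - 1*(-5)*(1 + 4))/(-5)) = 1/(28 + (3/7)*(-1/5)*(-2*16 - 1*(-5)*5)) = 1/(28 + (3/7)*(-1/5)*(-32 + 25)) = 1/(28 + (3/7)*(-1/5)*(-7)) = 1/(28 + 3/5) = 1/(143/5) = 5/143 ≈ 0.034965)
(W + 5)**2 = (5/143 + 5)**2 = (720/143)**2 = 518400/20449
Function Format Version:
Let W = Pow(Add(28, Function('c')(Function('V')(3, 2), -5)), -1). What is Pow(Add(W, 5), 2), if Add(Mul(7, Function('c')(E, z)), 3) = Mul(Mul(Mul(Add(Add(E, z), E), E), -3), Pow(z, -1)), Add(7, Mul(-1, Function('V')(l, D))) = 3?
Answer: Rational(518400, 20449) ≈ 25.351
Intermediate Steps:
Function('V')(l, D) = 4 (Function('V')(l, D) = Add(7, Mul(-1, 3)) = Add(7, -3) = 4)
Function('c')(E, z) = Add(Rational(-3, 7), Mul(Rational(-3, 7), E, Pow(z, -1), Add(z, Mul(2, E)))) (Function('c')(E, z) = Add(Rational(-3, 7), Mul(Rational(1, 7), Mul(Mul(Mul(Add(Add(E, z), E), E), -3), Pow(z, -1)))) = Add(Rational(-3, 7), Mul(Rational(1, 7), Mul(Mul(Mul(Add(z, Mul(2, E)), E), -3), Pow(z, -1)))) = Add(Rational(-3, 7), Mul(Rational(1, 7), Mul(Mul(Mul(E, Add(z, Mul(2, E))), -3), Pow(z, -1)))) = Add(Rational(-3, 7), Mul(Rational(1, 7), Mul(Mul(-3, E, Add(z, Mul(2, E))), Pow(z, -1)))) = Add(Rational(-3, 7), Mul(Rational(1, 7), Mul(-3, E, Pow(z, -1), Add(z, Mul(2, E))))) = Add(Rational(-3, 7), Mul(Rational(-3, 7), E, Pow(z, -1), Add(z, Mul(2, E)))))
W = Rational(5, 143) (W = Pow(Add(28, Mul(Rational(3, 7), Pow(-5, -1), Add(Mul(-2, Pow(4, 2)), Mul(-1, -5, Add(1, 4))))), -1) = Pow(Add(28, Mul(Rational(3, 7), Rational(-1, 5), Add(Mul(-2, 16), Mul(-1, -5, 5)))), -1) = Pow(Add(28, Mul(Rational(3, 7), Rational(-1, 5), Add(-32, 25))), -1) = Pow(Add(28, Mul(Rational(3, 7), Rational(-1, 5), -7)), -1) = Pow(Add(28, Rational(3, 5)), -1) = Pow(Rational(143, 5), -1) = Rational(5, 143) ≈ 0.034965)
Pow(Add(W, 5), 2) = Pow(Add(Rational(5, 143), 5), 2) = Pow(Rational(720, 143), 2) = Rational(518400, 20449)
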